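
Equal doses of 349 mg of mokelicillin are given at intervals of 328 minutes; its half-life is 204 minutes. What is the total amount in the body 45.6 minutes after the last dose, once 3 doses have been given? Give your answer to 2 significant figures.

430 mg

The 3 doses were given 701.6, 373.6, 45.6 minutes ago.
Total = 349·(1/2)^(701.6/204) + 349·(1/2)^(373.6/204) + 349·(1/2)^(45.6/204)
      = 32.175 + 98.068 + 298.91 ≈ 429.15 mg.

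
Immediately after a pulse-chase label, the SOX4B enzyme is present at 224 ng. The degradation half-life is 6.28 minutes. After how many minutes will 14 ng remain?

25.12 minutes

14/224 = 1/16, so 4 half-lives have elapsed.
t = 4 × 6.28 = 25.12 minutes.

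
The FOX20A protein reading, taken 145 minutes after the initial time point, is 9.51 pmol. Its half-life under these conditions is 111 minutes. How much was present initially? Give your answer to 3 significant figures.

Number of half-lives elapsed: n = 145/111 ≈ 1.3063.
A₀ = A × 2^n = 9.51 × 2^1.3063 = 9.51 × 2.4731 ≈ 23.519 pmol.

23.5 pmol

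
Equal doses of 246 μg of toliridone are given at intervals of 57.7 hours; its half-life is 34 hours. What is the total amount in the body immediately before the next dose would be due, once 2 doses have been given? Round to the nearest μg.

The 2 doses were given 115.4, 57.7 hours ago.
Total = 246·(1/2)^(115.4/34) + 246·(1/2)^(57.7/34)
      = 23.399 + 75.87 ≈ 99.269 μg.

99 μg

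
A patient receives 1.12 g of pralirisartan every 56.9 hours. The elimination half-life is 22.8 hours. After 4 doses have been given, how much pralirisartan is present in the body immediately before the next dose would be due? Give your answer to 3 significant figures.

0.241 g

The 4 doses were given 227.6, 170.7, 113.8, 56.9 hours ago.
Total = 1.12·(1/2)^(227.6/22.8) + 1.12·(1/2)^(170.7/22.8) + 1.12·(1/2)^(113.8/22.8) + 1.12·(1/2)^(56.9/22.8)
      = 0.0011071 + 0.0062439 + 0.035213 + 0.19859 ≈ 0.24116 g.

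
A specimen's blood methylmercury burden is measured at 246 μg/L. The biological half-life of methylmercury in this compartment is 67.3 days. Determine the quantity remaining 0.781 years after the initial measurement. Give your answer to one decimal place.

13.1 μg/L

Convert the elapsed time: 0.781 years = 285.065 days.
Number of half-lives: n = 285.065/67.3 ≈ 4.2357.
Remaining = 246 × (1/2)^4.2357 = 246 × 0.053078 ≈ 13.057 μg/L.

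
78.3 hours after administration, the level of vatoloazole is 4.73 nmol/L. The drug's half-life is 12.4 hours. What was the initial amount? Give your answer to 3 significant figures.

Number of half-lives elapsed: n = 78.3/12.4 ≈ 6.3145.
A₀ = A × 2^n = 4.73 × 2^6.3145 = 4.73 × 79.59 ≈ 376.46 nmol/L.

376 nmol/L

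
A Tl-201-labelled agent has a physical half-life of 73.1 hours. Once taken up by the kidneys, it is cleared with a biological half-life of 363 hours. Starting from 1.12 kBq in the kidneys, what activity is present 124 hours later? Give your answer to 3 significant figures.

0.273 kBq

1/t_eff = 1/t_phys + 1/t_biol = 1/73.1 + 1/363 = 0.016435 per hour.
t_eff = 73.1 × 363 / (73.1 + 363) ≈ 60.847 hours.
Remaining = 1.12 × (1/2)^(124/60.847) = 1.12 × (1/2)^2.0379 ≈ 0.27274 kBq.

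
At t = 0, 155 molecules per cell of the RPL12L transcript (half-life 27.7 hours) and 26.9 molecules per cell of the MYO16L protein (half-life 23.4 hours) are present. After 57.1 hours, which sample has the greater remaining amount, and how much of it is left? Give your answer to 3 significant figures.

RPL12L transcript, 37.1 molecules per cell

RPL12L transcript: 155 × (1/2)^2.0614 ≈ 37.136 molecules per cell.
MYO16L protein: 26.9 × (1/2)^2.4402 ≈ 4.9566 molecules per cell.
RPL12L transcript has more remaining, at ≈ 37.136 molecules per cell.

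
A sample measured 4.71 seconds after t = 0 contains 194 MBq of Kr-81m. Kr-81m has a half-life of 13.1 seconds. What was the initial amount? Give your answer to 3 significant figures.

249 MBq

Number of half-lives elapsed: n = 4.71/13.1 ≈ 0.35954.
A₀ = A × 2^n = 194 × 2^0.35954 = 194 × 1.283 ≈ 248.91 MBq.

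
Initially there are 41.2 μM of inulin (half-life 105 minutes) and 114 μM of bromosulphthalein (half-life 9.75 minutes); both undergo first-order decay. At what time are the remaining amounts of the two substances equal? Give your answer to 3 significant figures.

Set 41.2·(1/2)^(t/105) = 114·(1/2)^(t/9.75).
Taking log₂: log₂(41.2/114) = t·(1/105 − 1/9.75).
log₂(0.3614) = -1.4683; 1/105 − 1/9.75 = -0.09304.
t = -1.4683 / -0.09304 ≈ 15.782 minutes.

15.8 minutes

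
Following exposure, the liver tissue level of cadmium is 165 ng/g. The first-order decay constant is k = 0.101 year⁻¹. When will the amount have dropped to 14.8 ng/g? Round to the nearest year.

24 years

t½ = ln 2 / k = 0.69315 / 0.101 ≈ 6.8628 years.
Fraction remaining = 14.8/165 ≈ 0.089697.
n = log₂(165/14.8) = ln(11.149)/ln 2 ≈ 3.4788 half-lives.
t = n × t½ = 3.4788 × 6.8628 ≈ 23.874 years.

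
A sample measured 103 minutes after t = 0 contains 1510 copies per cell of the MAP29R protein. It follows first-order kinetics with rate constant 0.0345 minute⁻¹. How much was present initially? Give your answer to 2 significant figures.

t½ = ln 2 / k = 0.69315 / 0.0345 ≈ 20.091 minutes.
Number of half-lives elapsed: n = 103/20.091 ≈ 5.1266.
A₀ = A × 2^n = 1510 × 2^5.1266 = 1510 × 34.935 ≈ 52752 copies per cell.

53000 copies per cell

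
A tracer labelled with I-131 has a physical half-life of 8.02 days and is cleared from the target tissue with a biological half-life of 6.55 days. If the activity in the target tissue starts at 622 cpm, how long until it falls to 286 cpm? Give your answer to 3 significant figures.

4.04 days

1/t_eff = 1/t_phys + 1/t_biol = 1/8.02 + 1/6.55 = 0.27736 per day.
t_eff = 8.02 × 6.55 / (8.02 + 6.55) ≈ 3.6054 days.
n = log₂(622/286) ≈ 1.1209; t = 1.1209 × 3.6054 ≈ 4.0413 days.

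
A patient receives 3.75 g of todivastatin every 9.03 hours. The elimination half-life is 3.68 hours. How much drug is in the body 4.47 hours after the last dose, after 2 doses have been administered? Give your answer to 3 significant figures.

1.91 g

The 2 doses were given 13.5, 4.47 hours ago.
Total = 3.75·(1/2)^(13.5/3.68) + 3.75·(1/2)^(4.47/3.68)
      = 0.29492 + 1.6158 ≈ 1.9107 g.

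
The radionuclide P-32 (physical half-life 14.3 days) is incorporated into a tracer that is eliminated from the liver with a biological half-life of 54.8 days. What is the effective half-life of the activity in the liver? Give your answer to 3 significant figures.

11.3 days

1/t_eff = 1/t_phys + 1/t_biol = 1/14.3 + 1/54.8 = 0.088178 per day.
t_eff = 14.3 × 54.8 / (14.3 + 54.8) ≈ 11.341 days.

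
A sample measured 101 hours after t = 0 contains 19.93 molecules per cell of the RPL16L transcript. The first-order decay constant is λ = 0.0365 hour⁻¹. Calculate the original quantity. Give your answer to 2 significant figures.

t½ = ln 2 / λ = 0.69315 / 0.0365 ≈ 18.99 hours.
Number of half-lives elapsed: n = 101/18.99 ≈ 5.3185.
A₀ = A × 2^n = 19.93 × 2^5.3185 = 19.93 × 39.905 ≈ 795.31 molecules per cell.

800 molecules per cell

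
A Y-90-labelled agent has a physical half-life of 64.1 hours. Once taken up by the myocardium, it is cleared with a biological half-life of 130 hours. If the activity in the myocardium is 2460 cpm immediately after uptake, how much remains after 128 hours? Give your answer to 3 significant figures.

311 cpm

1/t_eff = 1/t_phys + 1/t_biol = 1/64.1 + 1/130 = 0.023293 per hour.
t_eff = 64.1 × 130 / (64.1 + 130) ≈ 42.931 hours.
Remaining = 2460 × (1/2)^(128/42.931) = 2460 × (1/2)^2.9815 ≈ 311.47 cpm.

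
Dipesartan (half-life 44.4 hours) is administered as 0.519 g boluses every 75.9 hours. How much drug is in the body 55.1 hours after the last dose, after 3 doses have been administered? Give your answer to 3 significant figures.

0.307 g

The 3 doses were given 206.9, 131, 55.1 hours ago.
Total = 0.519·(1/2)^(206.9/44.4) + 0.519·(1/2)^(131/44.4) + 0.519·(1/2)^(55.1/44.4)
      = 0.02053 + 0.067142 + 0.21958 ≈ 0.30725 g.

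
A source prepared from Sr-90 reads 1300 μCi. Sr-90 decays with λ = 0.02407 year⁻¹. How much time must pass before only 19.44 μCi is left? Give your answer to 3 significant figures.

175 years

t½ = ln 2 / λ = 0.69315 / 0.02407 ≈ 28.797 years.
Fraction remaining = 19.44/1300 ≈ 0.014954.
n = log₂(1300/19.44) = ln(66.872)/ln 2 ≈ 6.0633 half-lives.
t = n × t½ = 6.0633 × 28.797 ≈ 174.61 years.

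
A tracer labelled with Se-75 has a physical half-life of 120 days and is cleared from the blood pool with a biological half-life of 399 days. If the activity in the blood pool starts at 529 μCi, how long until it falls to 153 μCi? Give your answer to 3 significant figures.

1/t_eff = 1/t_phys + 1/t_biol = 1/120 + 1/399 = 0.01084 per day.
t_eff = 120 × 399 / (120 + 399) ≈ 92.254 days.
n = log₂(529/153) ≈ 1.7897; t = 1.7897 × 92.254 ≈ 165.11 days.

165 days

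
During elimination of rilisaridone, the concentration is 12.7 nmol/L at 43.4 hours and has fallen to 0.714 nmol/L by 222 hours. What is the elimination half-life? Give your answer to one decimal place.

Over Δt = 222 − 43.4 = 178.6 hours, the level fell by a factor of 12.7/0.714 ≈ 17.787.
n = log₂(17.787) ≈ 4.1528 half-lives, so t½ = 178.6/4.1528 ≈ 43.008 hours.

43.0 hours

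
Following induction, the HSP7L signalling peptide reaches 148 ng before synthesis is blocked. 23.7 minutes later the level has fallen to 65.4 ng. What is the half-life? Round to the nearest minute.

A/A₀ = 65.4/148 ≈ 0.44189.
n = log₂(2.263) ≈ 1.1782 half-lives elapsed in 23.7 minutes.
t½ = 23.7/1.1782 ≈ 20.115 minutes.

20 minutes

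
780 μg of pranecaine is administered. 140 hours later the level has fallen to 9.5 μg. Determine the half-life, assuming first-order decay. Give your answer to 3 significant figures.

22.0 hours

A/A₀ = 9.5/780 ≈ 0.012179.
n = log₂(82.105) ≈ 6.3594 half-lives elapsed in 140 hours.
t½ = 140/6.3594 ≈ 22.015 hours.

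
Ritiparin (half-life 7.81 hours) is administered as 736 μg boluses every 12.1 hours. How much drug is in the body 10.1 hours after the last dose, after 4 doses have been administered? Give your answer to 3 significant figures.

450 μg

The 4 doses were given 46.4, 34.3, 22.2, 10.1 hours ago.
Total = 736·(1/2)^(46.4/7.81) + 736·(1/2)^(34.3/7.81) + 736·(1/2)^(22.2/7.81) + 736·(1/2)^(10.1/7.81)
      = 11.979 + 35.06 + 102.61 + 300.32 ≈ 449.97 μg.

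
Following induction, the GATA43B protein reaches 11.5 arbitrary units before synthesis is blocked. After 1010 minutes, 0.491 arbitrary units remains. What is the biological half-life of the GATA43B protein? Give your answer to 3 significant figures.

A/A₀ = 0.491/11.5 ≈ 0.042696.
n = log₂(23.422) ≈ 4.5498 half-lives elapsed in 1010 minutes.
t½ = 1010/4.5498 ≈ 221.99 minutes.

222 minutes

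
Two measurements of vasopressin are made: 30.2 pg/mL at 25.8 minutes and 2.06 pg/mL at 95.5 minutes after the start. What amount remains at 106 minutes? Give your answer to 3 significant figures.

1.37 pg/mL

Over Δt = 95.5 − 25.8 = 69.7 minutes, the level fell by a factor of 30.2/2.06 ≈ 14.66.
n = log₂(14.66) ≈ 3.8738 half-lives, so t½ = 69.7/3.8738 ≈ 17.993 minutes.
From t = 95.5 to t = 106: 2.06 × (1/2)^((106−95.5)/17.993) ≈ 1.3747 pg/mL.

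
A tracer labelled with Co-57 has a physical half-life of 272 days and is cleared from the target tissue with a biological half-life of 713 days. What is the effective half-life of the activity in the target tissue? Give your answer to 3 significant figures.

1/t_eff = 1/t_phys + 1/t_biol = 1/272 + 1/713 = 0.005079 per day.
t_eff = 272 × 713 / (272 + 713) ≈ 196.89 days.

197 days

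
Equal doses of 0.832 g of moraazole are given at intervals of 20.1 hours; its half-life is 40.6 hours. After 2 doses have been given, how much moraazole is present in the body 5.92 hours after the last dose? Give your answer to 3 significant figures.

1.29 g

The 2 doses were given 26.02, 5.92 hours ago.
Total = 0.832·(1/2)^(26.02/40.6) + 0.832·(1/2)^(5.92/40.6)
      = 0.53358 + 0.75202 ≈ 1.2856 g.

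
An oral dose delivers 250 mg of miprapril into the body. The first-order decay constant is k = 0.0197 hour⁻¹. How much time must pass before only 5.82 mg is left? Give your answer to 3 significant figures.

t½ = ln 2 / k = 0.69315 / 0.0197 ≈ 35.185 hours.
Fraction remaining = 5.82/250 ≈ 0.02328.
n = log₂(250/5.82) = ln(42.955)/ln 2 ≈ 5.4248 half-lives.
t = n × t½ = 5.4248 × 35.185 ≈ 190.87 hours.

191 hours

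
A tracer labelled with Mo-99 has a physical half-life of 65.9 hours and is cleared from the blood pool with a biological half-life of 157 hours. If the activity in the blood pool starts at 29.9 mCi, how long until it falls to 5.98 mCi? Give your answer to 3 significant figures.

108 hours

1/t_eff = 1/t_phys + 1/t_biol = 1/65.9 + 1/157 = 0.021544 per hour.
t_eff = 65.9 × 157 / (65.9 + 157) ≈ 46.417 hours.
n = log₂(29.9/5.98) ≈ 2.3219; t = 2.3219 × 46.417 ≈ 107.78 hours.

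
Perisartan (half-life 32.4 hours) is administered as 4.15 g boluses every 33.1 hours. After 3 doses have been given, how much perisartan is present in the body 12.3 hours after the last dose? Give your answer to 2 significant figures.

5.5 g

The 3 doses were given 78.5, 45.4, 12.3 hours ago.
Total = 4.15·(1/2)^(78.5/32.4) + 4.15·(1/2)^(45.4/32.4) + 4.15·(1/2)^(12.3/32.4)
      = 0.77393 + 1.5712 + 3.1898 ≈ 5.535 g.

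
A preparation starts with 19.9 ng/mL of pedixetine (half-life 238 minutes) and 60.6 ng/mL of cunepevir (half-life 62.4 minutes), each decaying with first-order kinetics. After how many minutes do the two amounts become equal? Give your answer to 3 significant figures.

Set 19.9·(1/2)^(t/238) = 60.6·(1/2)^(t/62.4).
Taking log₂: log₂(19.9/60.6) = t·(1/238 − 1/62.4).
log₂(0.32838) = -1.6065; 1/238 − 1/62.4 = -0.011824.
t = -1.6065 / -0.011824 ≈ 135.87 minutes.

136 minutes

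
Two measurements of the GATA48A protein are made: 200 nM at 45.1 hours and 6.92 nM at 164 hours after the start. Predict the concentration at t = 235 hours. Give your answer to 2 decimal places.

Over Δt = 164 − 45.1 = 118.9 hours, the level fell by a factor of 200/6.92 ≈ 28.902.
n = log₂(28.902) ≈ 4.8531 half-lives, so t½ = 118.9/4.8531 ≈ 24.5 hours.
From t = 164 to t = 235: 6.92 × (1/2)^((235−164)/24.5) ≈ 0.92839 nM.

0.93 nM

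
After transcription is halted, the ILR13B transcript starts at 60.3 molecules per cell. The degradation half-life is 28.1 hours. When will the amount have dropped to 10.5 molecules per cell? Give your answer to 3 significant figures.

Fraction remaining = 10.5/60.3 ≈ 0.17413.
n = log₂(60.3/10.5) = ln(5.7429)/ln 2 ≈ 2.5218 half-lives.
t = n × t½ = 2.5218 × 28.1 ≈ 70.862 hours.

70.9 hours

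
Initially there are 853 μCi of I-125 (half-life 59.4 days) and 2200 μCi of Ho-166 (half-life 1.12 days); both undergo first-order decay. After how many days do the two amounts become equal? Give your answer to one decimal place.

Set 853·(1/2)^(t/59.4) = 2200·(1/2)^(t/1.12).
Taking log₂: log₂(853/2200) = t·(1/59.4 − 1/1.12).
log₂(0.38773) = -1.3669; 1/59.4 − 1/1.12 = -0.87602.
t = -1.3669 / -0.87602 ≈ 1.5603 days.

1.6 days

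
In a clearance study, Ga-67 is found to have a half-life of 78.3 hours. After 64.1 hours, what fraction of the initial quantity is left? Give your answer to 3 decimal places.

0.567

n = 64.1/78.3 ≈ 0.81865 half-lives.
Fraction remaining = (1/2)^0.81865 ≈ 0.56697.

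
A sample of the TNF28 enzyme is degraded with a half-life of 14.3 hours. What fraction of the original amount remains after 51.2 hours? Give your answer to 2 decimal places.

n = 51.2/14.3 ≈ 3.5804 half-lives.
Fraction remaining = (1/2)^3.5804 ≈ 0.083596.

0.08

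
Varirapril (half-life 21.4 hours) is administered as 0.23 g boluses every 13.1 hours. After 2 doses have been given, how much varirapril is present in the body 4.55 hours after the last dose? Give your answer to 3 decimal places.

0.328 g

The 2 doses were given 17.65, 4.55 hours ago.
Total = 0.23·(1/2)^(17.65/21.4) + 0.23·(1/2)^(4.55/21.4)
      = 0.12985 + 0.19848 ≈ 0.32834 g.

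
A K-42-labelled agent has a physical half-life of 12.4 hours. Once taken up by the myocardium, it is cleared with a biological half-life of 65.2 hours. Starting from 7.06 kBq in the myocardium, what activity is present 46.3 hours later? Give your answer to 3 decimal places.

1/t_eff = 1/t_phys + 1/t_biol = 1/12.4 + 1/65.2 = 0.095983 per hour.
t_eff = 12.4 × 65.2 / (12.4 + 65.2) ≈ 10.419 hours.
Remaining = 7.06 × (1/2)^(46.3/10.419) = 7.06 × (1/2)^4.444 ≈ 0.32436 kBq.

0.324 kBq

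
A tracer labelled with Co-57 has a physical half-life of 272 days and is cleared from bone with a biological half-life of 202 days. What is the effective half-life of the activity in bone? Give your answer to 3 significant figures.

116 days

1/t_eff = 1/t_phys + 1/t_biol = 1/272 + 1/202 = 0.008627 per day.
t_eff = 272 × 202 / (272 + 202) ≈ 115.92 days.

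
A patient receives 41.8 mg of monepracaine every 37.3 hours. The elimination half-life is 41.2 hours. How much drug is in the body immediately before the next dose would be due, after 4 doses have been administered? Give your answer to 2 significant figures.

The 4 doses were given 149.2, 111.9, 74.6, 37.3 hours ago.
Total = 41.8·(1/2)^(149.2/41.2) + 41.8·(1/2)^(111.9/41.2) + 41.8·(1/2)^(74.6/41.2) + 41.8·(1/2)^(37.3/41.2)
      = 3.3966 + 6.3617 + 11.915 + 22.317 ≈ 43.991 mg.

44 mg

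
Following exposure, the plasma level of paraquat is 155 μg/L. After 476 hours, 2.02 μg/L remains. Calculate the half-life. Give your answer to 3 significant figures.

76.0 hours

A/A₀ = 2.02/155 ≈ 0.013032.
n = log₂(76.733) ≈ 6.2618 half-lives elapsed in 476 hours.
t½ = 476/6.2618 ≈ 76.017 hours.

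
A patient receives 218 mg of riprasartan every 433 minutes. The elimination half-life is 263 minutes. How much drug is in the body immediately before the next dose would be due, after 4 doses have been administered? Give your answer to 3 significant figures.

The 4 doses were given 1732, 1299, 866, 433 minutes ago.
Total = 218·(1/2)^(1732/263) + 218·(1/2)^(1299/263) + 218·(1/2)^(866/263) + 218·(1/2)^(433/263)
      = 2.2699 + 7.1059 + 22.245 + 69.638 ≈ 101.26 mg.

101 mg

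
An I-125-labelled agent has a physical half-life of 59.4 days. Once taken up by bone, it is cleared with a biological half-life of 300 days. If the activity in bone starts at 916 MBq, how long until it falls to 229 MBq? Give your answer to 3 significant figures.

99.2 days

1/t_eff = 1/t_phys + 1/t_biol = 1/59.4 + 1/300 = 0.020168 per day.
t_eff = 59.4 × 300 / (59.4 + 300) ≈ 49.583 days.
n = log₂(916/229) ≈ 2; t = 2 × 49.583 ≈ 99.165 days.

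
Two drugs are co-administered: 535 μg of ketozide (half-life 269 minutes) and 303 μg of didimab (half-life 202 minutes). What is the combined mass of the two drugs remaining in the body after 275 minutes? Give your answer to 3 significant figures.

ketozide: 535 × (1/2)^(275/269) = 535 × (1/2)^1.0223 ≈ 263.4 μg.
didimab: 303 × (1/2)^(275/202) = 303 × (1/2)^1.3614 ≈ 117.93 μg.
Total = 263.4 + 117.93 ≈ 381.33 μg.

381 μg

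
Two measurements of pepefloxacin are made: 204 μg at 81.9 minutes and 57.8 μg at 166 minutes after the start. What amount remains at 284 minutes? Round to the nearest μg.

Over Δt = 166 − 81.9 = 84.1 minutes, the level fell by a factor of 204/57.8 ≈ 3.5294.
n = log₂(3.5294) ≈ 1.8194 half-lives, so t½ = 84.1/1.8194 ≈ 46.223 minutes.
From t = 166 to t = 284: 57.8 × (1/2)^((284−166)/46.223) ≈ 9.8503 μg.

10 μg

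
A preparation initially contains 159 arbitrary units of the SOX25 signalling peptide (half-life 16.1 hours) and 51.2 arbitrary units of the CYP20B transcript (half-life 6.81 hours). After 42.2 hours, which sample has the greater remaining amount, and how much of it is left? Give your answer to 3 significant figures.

SOX25 signalling peptide: 159 × (1/2)^2.6211 ≈ 25.844 arbitrary units.
CYP20B transcript: 51.2 × (1/2)^6.1968 ≈ 0.698 arbitrary units.
SOX25 signalling peptide has more remaining, at ≈ 25.844 arbitrary units.

SOX25 signalling peptide, 25.8 arbitrary units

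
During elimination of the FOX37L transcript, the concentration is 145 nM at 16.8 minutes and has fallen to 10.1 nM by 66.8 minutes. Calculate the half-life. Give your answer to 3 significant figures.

Over Δt = 66.8 − 16.8 = 50 minutes, the level fell by a factor of 145/10.1 ≈ 14.356.
n = log₂(14.356) ≈ 3.8436 half-lives, so t½ = 50/3.8436 ≈ 13.009 minutes.

13.0 minutes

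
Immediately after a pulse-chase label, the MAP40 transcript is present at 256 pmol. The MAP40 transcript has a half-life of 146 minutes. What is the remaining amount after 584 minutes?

16 pmol

Elapsed time is 4 half-lives (584/146).
Each half-life halves the amount: 256 × (1/2)^4 = 256/16 = 16 pmol.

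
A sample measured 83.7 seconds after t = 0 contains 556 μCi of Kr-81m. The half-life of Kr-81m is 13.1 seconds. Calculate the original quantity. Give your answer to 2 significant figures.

47000 μCi

Number of half-lives elapsed: n = 83.7/13.1 ≈ 6.3893.
A₀ = A × 2^n = 556 × 2^6.3893 = 556 × 83.825 ≈ 46607 μCi.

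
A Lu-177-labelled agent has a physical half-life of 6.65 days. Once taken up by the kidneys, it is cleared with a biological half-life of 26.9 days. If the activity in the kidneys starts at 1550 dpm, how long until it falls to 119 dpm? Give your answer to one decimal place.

1/t_eff = 1/t_phys + 1/t_biol = 1/6.65 + 1/26.9 = 0.18755 per day.
t_eff = 6.65 × 26.9 / (6.65 + 26.9) ≈ 5.3319 days.
n = log₂(1550/119) ≈ 3.7032; t = 3.7032 × 5.3319 ≈ 19.745 days.

19.7 days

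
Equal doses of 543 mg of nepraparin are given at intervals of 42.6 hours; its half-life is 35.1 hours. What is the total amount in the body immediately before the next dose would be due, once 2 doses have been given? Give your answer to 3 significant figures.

The 2 doses were given 85.2, 42.6 hours ago.
Total = 543·(1/2)^(85.2/35.1) + 543·(1/2)^(42.6/35.1)
      = 100.95 + 234.12 ≈ 335.07 mg.

335 mg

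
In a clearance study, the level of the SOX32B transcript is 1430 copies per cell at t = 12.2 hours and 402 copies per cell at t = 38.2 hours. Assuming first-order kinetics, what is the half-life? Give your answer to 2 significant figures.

Over Δt = 38.2 − 12.2 = 26 hours, the level fell by a factor of 1430/402 ≈ 3.5572.
n = log₂(3.5572) ≈ 1.8307 half-lives, so t½ = 26/1.8307 ≈ 14.202 hours.

14 hours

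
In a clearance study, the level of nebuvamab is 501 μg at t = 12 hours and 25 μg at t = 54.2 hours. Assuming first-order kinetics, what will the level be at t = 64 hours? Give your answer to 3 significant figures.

Over Δt = 54.2 − 12 = 42.2 hours, the level fell by a factor of 501/25 ≈ 20.04.
n = log₂(20.04) ≈ 4.3248 half-lives, so t½ = 42.2/4.3248 ≈ 9.7577 hours.
From t = 54.2 to t = 64: 25 × (1/2)^((64−54.2)/9.7577) ≈ 12.462 μg.

12.5 μg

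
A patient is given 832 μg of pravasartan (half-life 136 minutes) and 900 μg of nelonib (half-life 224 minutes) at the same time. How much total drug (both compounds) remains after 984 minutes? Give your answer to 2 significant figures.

48 μg

pravasartan: 832 × (1/2)^(984/136) = 832 × (1/2)^7.2353 ≈ 5.5218 μg.
nelonib: 900 × (1/2)^(984/224) = 900 × (1/2)^4.3929 ≈ 42.841 μg.
Total = 5.5218 + 42.841 ≈ 48.363 μg.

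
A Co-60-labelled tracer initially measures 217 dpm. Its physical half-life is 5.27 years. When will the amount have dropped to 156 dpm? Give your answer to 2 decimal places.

2.51 years

Fraction remaining = 156/217 ≈ 0.71889.
n = log₂(217/156) = ln(1.391)/ln 2 ≈ 0.47615 half-lives.
t = n × t½ = 0.47615 × 5.27 ≈ 2.5093 years.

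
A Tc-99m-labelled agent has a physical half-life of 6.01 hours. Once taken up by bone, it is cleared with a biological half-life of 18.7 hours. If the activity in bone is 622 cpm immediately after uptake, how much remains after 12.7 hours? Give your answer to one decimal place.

89.8 cpm

1/t_eff = 1/t_phys + 1/t_biol = 1/6.01 + 1/18.7 = 0.21987 per hour.
t_eff = 6.01 × 18.7 / (6.01 + 18.7) ≈ 4.5482 hours.
Remaining = 622 × (1/2)^(12.7/4.5482) = 622 × (1/2)^2.7923 ≈ 89.79 cpm.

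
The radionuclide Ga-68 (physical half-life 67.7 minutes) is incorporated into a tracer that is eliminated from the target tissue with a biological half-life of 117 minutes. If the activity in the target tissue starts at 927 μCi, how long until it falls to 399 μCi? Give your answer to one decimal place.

52.2 minutes

1/t_eff = 1/t_phys + 1/t_biol = 1/67.7 + 1/117 = 0.023318 per minute.
t_eff = 67.7 × 117 / (67.7 + 117) ≈ 42.885 minutes.
n = log₂(927/399) ≈ 1.2162; t = 1.2162 × 42.885 ≈ 52.156 minutes.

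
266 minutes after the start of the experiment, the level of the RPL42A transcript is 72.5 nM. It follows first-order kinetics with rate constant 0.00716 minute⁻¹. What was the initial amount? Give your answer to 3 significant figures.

t½ = ln 2 / λ = 0.69315 / 0.00716 ≈ 96.808 minutes.
Number of half-lives elapsed: n = 266/96.808 ≈ 2.7477.
A₀ = A × 2^n = 72.5 × 2^2.7477 = 72.5 × 6.7165 ≈ 486.94 nM.

487 nM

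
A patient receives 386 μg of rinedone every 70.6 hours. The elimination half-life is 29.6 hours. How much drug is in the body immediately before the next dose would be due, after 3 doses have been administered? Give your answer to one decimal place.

90.7 μg

The 3 doses were given 211.8, 141.2, 70.6 hours ago.
Total = 386·(1/2)^(211.8/29.6) + 386·(1/2)^(141.2/29.6) + 386·(1/2)^(70.6/29.6)
      = 2.7077 + 14.145 + 73.891 ≈ 90.743 μg.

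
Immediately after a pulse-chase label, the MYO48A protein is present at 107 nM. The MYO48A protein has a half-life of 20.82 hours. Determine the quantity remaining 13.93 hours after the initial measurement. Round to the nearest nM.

67 nM

Number of half-lives: n = 13.93/20.82 ≈ 0.66907.
Remaining = 107 × (1/2)^0.66907 = 107 × 0.62891 ≈ 67.294 nM.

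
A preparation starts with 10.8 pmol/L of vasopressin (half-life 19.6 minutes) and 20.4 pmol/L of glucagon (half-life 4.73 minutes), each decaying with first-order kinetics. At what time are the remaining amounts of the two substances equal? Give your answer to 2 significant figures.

Set 10.8·(1/2)^(t/19.6) = 20.4·(1/2)^(t/4.73).
Taking log₂: log₂(10.8/20.4) = t·(1/19.6 − 1/4.73).
log₂(0.52941) = -0.91754; 1/19.6 − 1/4.73 = -0.1604.
t = -0.91754 / -0.1604 ≈ 5.7205 minutes.

5.7 minutes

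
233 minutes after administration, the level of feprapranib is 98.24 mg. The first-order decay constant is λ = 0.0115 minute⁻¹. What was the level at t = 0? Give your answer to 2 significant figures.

t½ = ln 2 / λ = 0.69315 / 0.0115 ≈ 60.274 minutes.
Number of half-lives elapsed: n = 233/60.274 ≈ 3.8657.
A₀ = A × 2^n = 98.24 × 2^3.8657 = 98.24 × 14.578 ≈ 1432.1 mg.

1400 mg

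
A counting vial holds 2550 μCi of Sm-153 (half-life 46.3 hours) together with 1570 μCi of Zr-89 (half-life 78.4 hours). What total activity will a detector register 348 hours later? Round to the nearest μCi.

Sm-153: 2550 × (1/2)^(348/46.3) = 2550 × (1/2)^7.5162 ≈ 13.93 μCi.
Zr-89: 1570 × (1/2)^(348/78.4) = 1570 × (1/2)^4.4388 ≈ 72.393 μCi.
Total = 13.93 + 72.393 ≈ 86.322 μCi.

86 μCi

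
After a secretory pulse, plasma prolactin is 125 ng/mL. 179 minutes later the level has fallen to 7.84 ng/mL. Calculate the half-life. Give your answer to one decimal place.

A/A₀ = 7.84/125 ≈ 0.06272.
n = log₂(15.944) ≈ 3.9949 half-lives elapsed in 179 minutes.
t½ = 179/3.9949 ≈ 44.807 minutes.

44.8 minutes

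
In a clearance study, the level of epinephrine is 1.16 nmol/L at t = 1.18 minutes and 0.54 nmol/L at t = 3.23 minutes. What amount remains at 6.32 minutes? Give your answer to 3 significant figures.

0.171 nmol/L

Over Δt = 3.23 − 1.18 = 2.05 minutes, the level fell by a factor of 1.16/0.54 ≈ 2.1481.
n = log₂(2.1481) ≈ 1.1031 half-lives, so t½ = 2.05/1.1031 ≈ 1.8584 minutes.
From t = 3.23 to t = 6.32: 0.54 × (1/2)^((6.32−3.23)/1.8584) ≈ 0.17056 nmol/L.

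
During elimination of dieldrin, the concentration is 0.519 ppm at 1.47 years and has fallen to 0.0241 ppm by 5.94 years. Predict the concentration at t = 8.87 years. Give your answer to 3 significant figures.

Over Δt = 5.94 − 1.47 = 4.47 years, the level fell by a factor of 0.519/0.0241 ≈ 21.535.
n = log₂(21.535) ≈ 4.4286 half-lives, so t½ = 4.47/4.4286 ≈ 1.0093 years.
From t = 5.94 to t = 8.87: 0.0241 × (1/2)^((8.87−5.94)/1.0093) ≈ 0.0032223 ppm.

0.00322 ppm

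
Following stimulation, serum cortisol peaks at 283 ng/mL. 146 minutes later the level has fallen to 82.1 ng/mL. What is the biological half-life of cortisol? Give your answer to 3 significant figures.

81.8 minutes

A/A₀ = 82.1/283 ≈ 0.29011.
n = log₂(3.447) ≈ 1.7853 half-lives elapsed in 146 minutes.
t½ = 146/1.7853 ≈ 81.777 minutes.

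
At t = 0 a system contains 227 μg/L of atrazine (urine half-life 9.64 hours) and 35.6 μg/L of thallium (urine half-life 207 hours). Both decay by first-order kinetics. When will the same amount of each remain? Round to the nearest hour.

27 hours

Set 227·(1/2)^(t/9.64) = 35.6·(1/2)^(t/207).
Taking log₂: log₂(227/35.6) = t·(1/9.64 − 1/207).
log₂(6.3764) = 2.6727; 1/9.64 − 1/207 = 0.098904.
t = 2.6727 / 0.098904 ≈ 27.024 hours.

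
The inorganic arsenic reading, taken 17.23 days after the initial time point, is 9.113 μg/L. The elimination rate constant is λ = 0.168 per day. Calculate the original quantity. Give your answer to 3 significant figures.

165 μg/L

t½ = ln 2 / λ = 0.69315 / 0.168 ≈ 4.1259 days.
Number of half-lives elapsed: n = 17.23/4.1259 ≈ 4.1761.
A₀ = A × 2^n = 9.113 × 2^4.1761 = 9.113 × 18.077 ≈ 164.74 μg/L.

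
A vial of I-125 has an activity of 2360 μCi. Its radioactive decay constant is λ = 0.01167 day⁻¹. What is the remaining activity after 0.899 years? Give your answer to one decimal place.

t½ = ln 2 / λ = 0.69315 / 0.01167 ≈ 59.396 days.
Convert the elapsed time: 0.899 years = 328.135 days.
Number of half-lives: n = 328.135/59.396 ≈ 5.5246.
Remaining = 2360 × (1/2)^5.5246 = 2360 × 0.021724 ≈ 51.269 μCi.

51.3 μCi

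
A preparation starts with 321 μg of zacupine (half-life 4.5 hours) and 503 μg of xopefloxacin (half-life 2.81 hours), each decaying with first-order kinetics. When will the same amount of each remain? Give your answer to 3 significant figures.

Set 321·(1/2)^(t/4.5) = 503·(1/2)^(t/2.81).
Taking log₂: log₂(321/503) = t·(1/4.5 − 1/2.81).
log₂(0.63817) = -0.64799; 1/4.5 − 1/2.81 = -0.13365.
t = -0.64799 / -0.13365 ≈ 4.8484 hours.

4.85 hours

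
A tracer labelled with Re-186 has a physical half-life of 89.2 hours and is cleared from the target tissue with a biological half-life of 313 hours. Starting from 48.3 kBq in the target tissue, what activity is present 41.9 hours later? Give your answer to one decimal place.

1/t_eff = 1/t_phys + 1/t_biol = 1/89.2 + 1/313 = 0.014406 per hour.
t_eff = 89.2 × 313 / (89.2 + 313) ≈ 69.417 hours.
Remaining = 48.3 × (1/2)^(41.9/69.417) = 48.3 × (1/2)^0.6036 ≈ 31.787 kBq.

31.8 kBq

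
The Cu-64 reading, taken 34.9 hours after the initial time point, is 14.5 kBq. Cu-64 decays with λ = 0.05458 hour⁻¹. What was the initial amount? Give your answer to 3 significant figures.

97.4 kBq

t½ = ln 2 / λ = 0.69315 / 0.05458 ≈ 12.7 hours.
Number of half-lives elapsed: n = 34.9/12.7 ≈ 2.7481.
A₀ = A × 2^n = 14.5 × 2^2.7481 = 14.5 × 6.7183 ≈ 97.416 kBq.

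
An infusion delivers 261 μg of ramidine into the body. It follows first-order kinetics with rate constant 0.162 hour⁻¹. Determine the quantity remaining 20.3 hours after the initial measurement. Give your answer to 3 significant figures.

9.74 μg

t½ = ln 2 / k = 0.69315 / 0.162 ≈ 4.2787 hours.
Number of half-lives: n = 20.3/4.2787 ≈ 4.7444.
Remaining = 261 × (1/2)^4.7444 = 261 × 0.037306 ≈ 9.7369 μg.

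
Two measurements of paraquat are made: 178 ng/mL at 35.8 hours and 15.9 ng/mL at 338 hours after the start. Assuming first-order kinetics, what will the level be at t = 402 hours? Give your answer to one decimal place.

Over Δt = 338 − 35.8 = 302.2 hours, the level fell by a factor of 178/15.9 ≈ 11.195.
n = log₂(11.195) ≈ 3.4848 half-lives, so t½ = 302.2/3.4848 ≈ 86.72 hours.
From t = 338 to t = 402: 15.9 × (1/2)^((402−338)/86.72) ≈ 9.5331 ng/mL.

9.5 ng/mL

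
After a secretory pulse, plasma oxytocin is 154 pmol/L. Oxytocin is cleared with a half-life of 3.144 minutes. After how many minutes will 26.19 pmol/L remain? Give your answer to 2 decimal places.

8.04 minutes

Fraction remaining = 26.19/154 ≈ 0.17006.
n = log₂(154/26.19) = ln(5.8801)/ln 2 ≈ 2.5558 half-lives.
t = n × t½ = 2.5558 × 3.144 ≈ 8.0356 minutes.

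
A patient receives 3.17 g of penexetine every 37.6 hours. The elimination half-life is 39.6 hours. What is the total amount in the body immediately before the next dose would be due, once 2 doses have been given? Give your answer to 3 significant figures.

The 2 doses were given 75.2, 37.6 hours ago.
Total = 3.17·(1/2)^(75.2/39.6) + 3.17·(1/2)^(37.6/39.6)
      = 0.84998 + 1.6415 ≈ 2.4914 g.

2.49 g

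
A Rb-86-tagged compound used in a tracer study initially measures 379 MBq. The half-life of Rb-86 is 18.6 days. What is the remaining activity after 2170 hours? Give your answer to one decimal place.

Convert the elapsed time: 2170 hours = 90.4167 days.
Number of half-lives: n = 90.4167/18.6 ≈ 4.8611.
Remaining = 379 × (1/2)^4.8611 = 379 × 0.034408 ≈ 13.041 MBq.

13.0 MBq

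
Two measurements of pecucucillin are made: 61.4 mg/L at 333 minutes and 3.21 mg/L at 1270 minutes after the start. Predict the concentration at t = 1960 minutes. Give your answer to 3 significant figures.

Over Δt = 1270 − 333 = 937 minutes, the level fell by a factor of 61.4/3.21 ≈ 19.128.
n = log₂(19.128) ≈ 4.2576 half-lives, so t½ = 937/4.2576 ≈ 220.08 minutes.
From t = 1270 to t = 1960: 3.21 × (1/2)^((1960−1270)/220.08) ≈ 0.36534 mg/L.

0.365 mg/L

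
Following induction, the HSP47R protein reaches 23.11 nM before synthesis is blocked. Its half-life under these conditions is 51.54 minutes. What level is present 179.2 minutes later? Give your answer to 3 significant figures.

Number of half-lives: n = 179.2/51.54 ≈ 3.4769.
Remaining = 23.11 × (1/2)^3.4769 = 23.11 × 0.089814 ≈ 2.0756 nM.

2.08 nM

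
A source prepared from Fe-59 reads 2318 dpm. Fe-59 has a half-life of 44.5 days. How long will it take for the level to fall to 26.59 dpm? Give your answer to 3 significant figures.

Fraction remaining = 26.59/2318 ≈ 0.011471.
n = log₂(2318/26.59) = ln(87.176)/ln 2 ≈ 6.4459 half-lives.
t = n × t½ = 6.4459 × 44.5 ≈ 286.84 days.

287 days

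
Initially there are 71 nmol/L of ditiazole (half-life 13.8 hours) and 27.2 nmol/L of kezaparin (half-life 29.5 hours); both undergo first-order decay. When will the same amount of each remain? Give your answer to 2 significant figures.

Set 71·(1/2)^(t/13.8) = 27.2·(1/2)^(t/29.5).
Taking log₂: log₂(71/27.2) = t·(1/13.8 − 1/29.5).
log₂(2.6103) = 1.3842; 1/13.8 − 1/29.5 = 0.038565.
t = 1.3842 / 0.038565 ≈ 35.893 hours.

36 hours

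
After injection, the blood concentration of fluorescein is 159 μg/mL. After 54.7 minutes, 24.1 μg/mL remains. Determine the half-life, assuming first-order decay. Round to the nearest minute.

20 minutes

A/A₀ = 24.1/159 ≈ 0.15157.
n = log₂(6.5975) ≈ 2.7219 half-lives elapsed in 54.7 minutes.
t½ = 54.7/2.7219 ≈ 20.096 minutes.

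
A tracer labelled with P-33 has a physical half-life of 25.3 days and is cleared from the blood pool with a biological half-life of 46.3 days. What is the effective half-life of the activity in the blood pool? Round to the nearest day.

16 days

1/t_eff = 1/t_phys + 1/t_biol = 1/25.3 + 1/46.3 = 0.061124 per day.
t_eff = 25.3 × 46.3 / (25.3 + 46.3) ≈ 16.36 days.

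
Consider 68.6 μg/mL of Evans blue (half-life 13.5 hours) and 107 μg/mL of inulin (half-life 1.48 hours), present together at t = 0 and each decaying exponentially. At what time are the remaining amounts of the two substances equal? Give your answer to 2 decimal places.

1.07 hours

Set 68.6·(1/2)^(t/13.5) = 107·(1/2)^(t/1.48).
Taking log₂: log₂(68.6/107) = t·(1/13.5 − 1/1.48).
log₂(0.64112) = -0.64133; 1/13.5 − 1/1.48 = -0.6016.
t = -0.64133 / -0.6016 ≈ 1.066 hours.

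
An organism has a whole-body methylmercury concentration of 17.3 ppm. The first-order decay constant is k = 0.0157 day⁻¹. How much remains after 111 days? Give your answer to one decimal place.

3.0 ppm

t½ = ln 2 / k = 0.69315 / 0.0157 ≈ 44.15 days.
Number of half-lives: n = 111/44.15 ≈ 2.5142.
Remaining = 17.3 × (1/2)^2.5142 = 17.3 × 0.17505 ≈ 3.0283 ppm.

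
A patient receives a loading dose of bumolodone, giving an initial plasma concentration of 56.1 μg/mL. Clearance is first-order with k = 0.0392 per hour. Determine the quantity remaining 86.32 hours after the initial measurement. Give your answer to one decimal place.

1.9 μg/mL

t½ = ln 2 / k = 0.69315 / 0.0392 ≈ 17.682 hours.
Number of half-lives: n = 86.32/17.682 ≈ 4.8817.
Remaining = 56.1 × (1/2)^4.8817 = 56.1 × 0.03392 ≈ 1.9029 μg/mL.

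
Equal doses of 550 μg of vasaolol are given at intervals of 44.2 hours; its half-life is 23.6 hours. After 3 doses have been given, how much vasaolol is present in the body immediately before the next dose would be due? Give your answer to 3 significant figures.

The 3 doses were given 132.6, 88.4, 44.2 hours ago.
Total = 550·(1/2)^(132.6/23.6) + 550·(1/2)^(88.4/23.6) + 550·(1/2)^(44.2/23.6)
      = 11.194 + 40.999 + 150.17 ≈ 202.36 μg.

202 μg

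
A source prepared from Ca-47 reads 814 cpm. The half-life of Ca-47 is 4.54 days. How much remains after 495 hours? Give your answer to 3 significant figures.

34.9 cpm

Convert the elapsed time: 495 hours = 20.625 days.
Number of half-lives: n = 20.625/4.54 ≈ 4.543.
Remaining = 814 × (1/2)^4.543 = 814 × 0.042898 ≈ 34.919 cpm.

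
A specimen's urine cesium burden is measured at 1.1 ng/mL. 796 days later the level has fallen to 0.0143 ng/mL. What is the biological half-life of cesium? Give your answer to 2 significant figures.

130 days

A/A₀ = 0.0143/1.1 ≈ 0.013.
n = log₂(76.923) ≈ 6.2653 half-lives elapsed in 796 days.
t½ = 796/6.2653 ≈ 127.05 days.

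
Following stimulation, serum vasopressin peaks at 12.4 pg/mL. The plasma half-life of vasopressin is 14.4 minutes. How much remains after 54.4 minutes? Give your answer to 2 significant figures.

0.90 pg/mL

Number of half-lives: n = 54.4/14.4 ≈ 3.7778.
Remaining = 12.4 × (1/2)^3.7778 = 12.4 × 0.072908 ≈ 0.90406 pg/mL.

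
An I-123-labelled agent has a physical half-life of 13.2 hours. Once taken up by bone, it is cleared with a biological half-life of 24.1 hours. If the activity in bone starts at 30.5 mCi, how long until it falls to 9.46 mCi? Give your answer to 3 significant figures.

14.4 hours

1/t_eff = 1/t_phys + 1/t_biol = 1/13.2 + 1/24.1 = 0.11725 per hour.
t_eff = 13.2 × 24.1 / (13.2 + 24.1) ≈ 8.5287 hours.
n = log₂(30.5/9.46) ≈ 1.6889; t = 1.6889 × 8.5287 ≈ 14.404 hours.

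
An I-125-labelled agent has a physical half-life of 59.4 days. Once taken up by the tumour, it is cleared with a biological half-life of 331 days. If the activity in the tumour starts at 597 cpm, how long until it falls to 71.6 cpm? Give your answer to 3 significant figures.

1/t_eff = 1/t_phys + 1/t_biol = 1/59.4 + 1/331 = 0.019856 per day.
t_eff = 59.4 × 331 / (59.4 + 331) ≈ 50.362 days.
n = log₂(597/71.6) ≈ 3.0597; t = 3.0597 × 50.362 ≈ 154.09 days.

154 days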